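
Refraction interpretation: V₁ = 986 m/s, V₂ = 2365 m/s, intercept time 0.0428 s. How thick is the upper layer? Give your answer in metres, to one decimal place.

23.2 m

θ_c = arcsin(986/2365) = 24.64°; cos θ_c = 0.9089.
tᵢ = 2h cos θ_c/V₁ ⇒ h = tᵢ·V₁/(2 cos θ_c) = 0.0428·986/(2·0.9089) = 23.21 m.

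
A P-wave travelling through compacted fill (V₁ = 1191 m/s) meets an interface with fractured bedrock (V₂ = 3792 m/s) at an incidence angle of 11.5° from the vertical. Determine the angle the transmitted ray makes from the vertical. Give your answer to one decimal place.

39.4°

sin θ₁/V₁ = sin θ₂/V₂ ⇒ sin θ₂ = 3792·sin 11.5°/1191 = 3792·0.1994/1191 = 0.6348.
θ₂ = arcsin 0.6348 = 39.40° from the normal.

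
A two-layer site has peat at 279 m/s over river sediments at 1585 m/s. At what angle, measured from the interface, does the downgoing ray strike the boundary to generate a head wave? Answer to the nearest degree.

At critical incidence the refracted ray runs along the interface (θ₂ = 90°), so sin θ_c = V₁/V₂.
θ_c = arcsin(279/1585) = arcsin 0.1760 = 10.14°.
Measured from the interface: 90° − 10.14° = 79.86°.

80°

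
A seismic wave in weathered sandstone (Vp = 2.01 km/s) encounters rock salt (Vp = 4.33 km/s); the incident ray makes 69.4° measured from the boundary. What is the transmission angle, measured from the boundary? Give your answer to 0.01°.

Convert to the normal: θ₁ = 90° − 69.4° = 20.6°.
Snell's law: sin θ₂ = (V₂/V₁)·sin θ₁ = (4.33/2.01)·sin 20.6° = 0.7579.
θ₂ = arcsin 0.7579 = 49.28° from the normal.
From the interface: 90° − 49.28° = 40.72°.

40.72°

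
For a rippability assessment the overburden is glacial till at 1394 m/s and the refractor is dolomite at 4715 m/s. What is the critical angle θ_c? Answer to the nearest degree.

Critical incidence: sin θ_c = V₁/V₂ = 1394/4715 = 0.2957.
θ_c = arcsin 0.2957 = 17.20°.

17°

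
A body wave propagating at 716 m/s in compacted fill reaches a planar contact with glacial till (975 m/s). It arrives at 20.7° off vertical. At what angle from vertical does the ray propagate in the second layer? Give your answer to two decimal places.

28.77°

sin θ₁/V₁ = sin θ₂/V₂ ⇒ sin θ₂ = 975·sin 20.7°/716 = 975·0.3535/716 = 0.4813.
θ₂ = sin⁻¹(0.4813) = 28.77° (from vertical).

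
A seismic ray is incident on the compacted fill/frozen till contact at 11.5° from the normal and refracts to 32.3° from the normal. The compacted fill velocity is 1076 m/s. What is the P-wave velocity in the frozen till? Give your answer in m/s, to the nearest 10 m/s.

Snell's law: sin 11.5°/V₁ = sin 32.3°/V₂.
V₂ = V₁·sin 32.3°/sin 11.5° = 1076 × 2.6802 = 2883.93 m/s.

2880 m/s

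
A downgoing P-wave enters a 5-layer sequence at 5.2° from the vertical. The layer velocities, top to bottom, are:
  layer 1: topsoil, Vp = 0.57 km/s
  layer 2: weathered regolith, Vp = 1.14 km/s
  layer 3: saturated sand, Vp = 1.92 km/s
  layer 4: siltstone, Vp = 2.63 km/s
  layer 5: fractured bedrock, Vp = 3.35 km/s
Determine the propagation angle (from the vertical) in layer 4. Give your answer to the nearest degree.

25°

Ray parameter p = sin 5.2° / 0.57 = 1.5900e-01 s/km.
sin θ_4 = p·V_4 = 1.5900e-01 × 2.63 = 0.4182.
θ_4 = arcsin 0.4182 = 24.72°.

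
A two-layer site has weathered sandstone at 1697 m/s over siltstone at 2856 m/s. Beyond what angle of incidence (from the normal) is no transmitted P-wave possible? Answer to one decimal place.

At critical incidence the refracted ray runs along the interface (θ₂ = 90°), so sin θ_c = V₁/V₂.
θ_c = arcsin(1697/2856) = arcsin 0.5942 = 36.45°.

36.5°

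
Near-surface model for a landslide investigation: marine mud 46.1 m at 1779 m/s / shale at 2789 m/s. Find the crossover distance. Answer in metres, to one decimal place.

196.1 m

x_cross = 2h·√((V₂+V₁)/(V₂−V₁)).
(V₂+V₁)/(V₂−V₁) = (2789+1779)/(2789−1779) = 4.5228; √ = 2.1267.
x_cross = 2·46.1·2.1267 = 196.08 m.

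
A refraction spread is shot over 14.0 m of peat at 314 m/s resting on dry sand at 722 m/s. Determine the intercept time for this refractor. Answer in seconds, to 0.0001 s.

0.0803 s

tᵢ = 2h·√(V₂²−V₁²)/(V₁V₂).
√(V₂²−V₁²) = √(722²−314²) = 650.1 m/s.
tᵢ = 2·14.0·650.1/(314·722) = 0.08030 s.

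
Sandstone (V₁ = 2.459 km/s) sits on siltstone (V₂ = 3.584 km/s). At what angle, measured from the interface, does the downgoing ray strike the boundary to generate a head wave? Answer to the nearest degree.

47°

Critical incidence: sin θ_c = V₁/V₂ = 2.459/3.584 = 0.6861.
θ_c = arcsin 0.6861 = 43.32°.
Measured from the interface: 90° − 43.32° = 46.68°.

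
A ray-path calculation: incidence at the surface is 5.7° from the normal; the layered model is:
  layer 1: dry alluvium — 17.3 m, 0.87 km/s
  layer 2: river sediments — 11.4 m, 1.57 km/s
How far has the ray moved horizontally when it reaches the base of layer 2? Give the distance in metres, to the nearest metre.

4 m

Ray parameter p = sin 5.7° / 0.87 km/s = 1.1416e-01 s/km.
Layer 1: θ = 5.70°; offset = 17.3·tan 5.70° = 1.727 m.
Layer 2: sin θ = p·1.57 = 0.1792 → θ = 10.33°; offset = 11.4·tan 10.33° = 2.077 m.
Total horizontal offset = 3.804 m.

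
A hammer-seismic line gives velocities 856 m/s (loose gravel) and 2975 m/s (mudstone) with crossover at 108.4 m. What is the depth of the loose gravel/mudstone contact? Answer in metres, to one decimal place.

40.3 m

x_cross = 2h·√((V₂+V₁)/(V₂−V₁)) → h = x_cross / (2·√((V₂+V₁)/(V₂−V₁))).
√((V₂+V₁)/(V₂−V₁)) = √((2975+856)/(2975−856)) = 1.3446.
h = 108.4 / (2·1.3446) = 40.31 m.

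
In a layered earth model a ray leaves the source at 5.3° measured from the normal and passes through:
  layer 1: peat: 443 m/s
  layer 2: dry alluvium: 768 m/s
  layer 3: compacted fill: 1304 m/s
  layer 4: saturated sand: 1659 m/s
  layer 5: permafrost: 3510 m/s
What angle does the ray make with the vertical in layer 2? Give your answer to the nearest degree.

9°

Ray parameter p = sin 5.3° / 443 = 2.0851e-04 s/m.
sin θ_2 = p·V_2 = 2.0851e-04 × 768 = 0.1601.
θ_2 = 9.21° from the vertical.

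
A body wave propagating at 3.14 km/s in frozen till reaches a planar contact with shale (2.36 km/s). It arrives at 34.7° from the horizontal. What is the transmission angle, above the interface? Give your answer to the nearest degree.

Angle from the normal: 90° − 34.7° = 55.3°.
Snell's law: sin θ₂ = (V₂/V₁)·sin θ₁ = (2.36/3.14)·sin 55.3° = 0.6179.
θ₂ = sin⁻¹(0.6179) = 38.16° (from vertical).
From the interface: 90° − 38.16° = 51.84°.

52°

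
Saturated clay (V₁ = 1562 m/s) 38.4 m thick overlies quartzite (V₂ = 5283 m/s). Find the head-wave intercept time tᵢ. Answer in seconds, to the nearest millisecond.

0.047 s

tᵢ = 2h·√(V₂²−V₁²)/(V₁V₂).
√(V₂²−V₁²) = √(5283²−1562²) = 5046.8 m/s.
tᵢ = 2·38.4·5046.8/(1562·5283) = 0.04697 s.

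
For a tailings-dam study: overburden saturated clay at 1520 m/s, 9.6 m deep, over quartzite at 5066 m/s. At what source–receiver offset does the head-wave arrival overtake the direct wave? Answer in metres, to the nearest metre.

26 m

θ_c = arcsin(1520/5066) = 17.46°, so cos θ_c = 0.9539 and tᵢ = 2h cos θ_c/V₁ = 0.0120 s.
At crossover x/V₁ = x/V₂ + tᵢ ⇒ x = tᵢ/(1/V₁ − 1/V₂) = 0.01205/(6.5789e-04 − 1.9739e-04) = 26.17 m.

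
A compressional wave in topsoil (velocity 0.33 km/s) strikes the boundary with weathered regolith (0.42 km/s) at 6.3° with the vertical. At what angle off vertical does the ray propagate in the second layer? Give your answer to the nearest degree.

8°

sin θ₁/V₁ = sin θ₂/V₂ ⇒ sin θ₂ = 0.42·sin 6.3°/0.33 = 0.42·0.1097/0.33 = 0.1397.
θ₂ = sin⁻¹(0.1397) = 8.03° (from vertical).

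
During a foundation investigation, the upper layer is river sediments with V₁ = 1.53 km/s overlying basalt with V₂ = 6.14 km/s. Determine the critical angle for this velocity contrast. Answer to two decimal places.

14.43°

At critical incidence the refracted ray runs along the interface (θ₂ = 90°), so sin θ_c = V₁/V₂.
θ_c = arcsin(1.53/6.14) = arcsin 0.2492 = 14.43°.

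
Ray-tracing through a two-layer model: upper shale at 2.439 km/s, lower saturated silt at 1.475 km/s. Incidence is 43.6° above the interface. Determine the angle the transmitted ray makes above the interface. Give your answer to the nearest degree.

64°

Convert to the normal: θ₁ = 90° − 43.6° = 46.4°.
Snell's law: sin θ₂ = (V₂/V₁)·sin θ₁ = (1.475/2.439)·sin 46.4° = 0.4379.
θ₂ = sin⁻¹(0.4379) = 25.97° (from vertical).
From the interface: 90° − 25.97° = 64.03°.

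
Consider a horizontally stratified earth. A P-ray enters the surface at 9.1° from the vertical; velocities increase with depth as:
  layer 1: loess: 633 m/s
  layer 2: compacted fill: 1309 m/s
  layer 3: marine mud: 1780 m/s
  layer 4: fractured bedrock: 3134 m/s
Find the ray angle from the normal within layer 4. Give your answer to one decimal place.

51.5°

Ray parameter p = sin 9.1° / 633 = 2.4985e-04 s/m.
sin θ_4 = p·V_4 = 2.4985e-04 × 3134 = 0.7830.
θ_4 = 51.54° from the vertical.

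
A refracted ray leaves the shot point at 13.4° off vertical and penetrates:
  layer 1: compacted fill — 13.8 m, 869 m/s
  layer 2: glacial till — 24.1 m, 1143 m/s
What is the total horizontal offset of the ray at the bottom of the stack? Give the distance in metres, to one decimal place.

Apply Snell's law at each interface; in layer i the horizontal offset is hᵢ·tan θᵢ.
Layer 1: θ = 13.40°; offset = 13.8·tan 13.40° = 3.288 m.
Layer 2: sin θ = 1143·sin 13.4°/869 = 0.3048, θ = 17.75°; offset = 24.1·tan 17.75° = 7.713 m.
Total horizontal offset = 11.001 m.

11.0 m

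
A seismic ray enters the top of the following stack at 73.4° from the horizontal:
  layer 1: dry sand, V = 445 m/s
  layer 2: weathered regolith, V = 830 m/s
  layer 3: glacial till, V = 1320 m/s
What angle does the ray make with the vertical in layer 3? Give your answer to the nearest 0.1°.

57.9°

From the normal: θ₁ = 90° − 73.4° = 16.6°.
Ray parameter p = sin 16.6° / 445 = 6.4200e-04 s/m.
sin θ_3 = p·V_3 = 6.4200e-04 × 1320 = 0.8474.
θ_3 = arcsin 0.8474 = 57.93°.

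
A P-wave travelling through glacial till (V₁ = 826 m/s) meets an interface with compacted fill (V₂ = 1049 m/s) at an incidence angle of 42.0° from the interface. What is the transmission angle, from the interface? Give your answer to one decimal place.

19.3°

Convert to the normal: θ₁ = 90° − 42.0° = 48.0°.
sin θ₁/V₁ = sin θ₂/V₂ ⇒ sin θ₂ = 1049·sin 48.0°/826 = 1049·0.7431/826 = 0.9438.
θ₂ = arcsin 0.9438 = 70.70° from the normal.
From the interface: 90° − 70.70° = 19.30°.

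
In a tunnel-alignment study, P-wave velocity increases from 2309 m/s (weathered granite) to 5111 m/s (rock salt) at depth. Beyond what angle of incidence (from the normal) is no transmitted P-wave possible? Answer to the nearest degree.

Critical incidence: sin θ_c = V₁/V₂ = 2309/5111 = 0.4518.
θ_c = arcsin 0.4518 = 26.86°.

27°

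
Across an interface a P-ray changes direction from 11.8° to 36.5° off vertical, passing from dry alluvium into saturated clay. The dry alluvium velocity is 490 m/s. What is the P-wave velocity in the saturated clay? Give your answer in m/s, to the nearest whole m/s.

sin 11.8° = 0.2045; sin 36.5° = 0.5948.
V₂ = V₁·(sin θ₂/sin θ₁) = 490·(0.5948/0.2045) = 1425.28 m/s.

1425 m/s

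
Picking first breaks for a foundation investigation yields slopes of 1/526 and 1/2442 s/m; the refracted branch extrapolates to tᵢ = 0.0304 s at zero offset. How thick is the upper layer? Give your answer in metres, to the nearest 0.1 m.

h = tᵢ·V₁·V₂ / (2·√(V₂²−V₁²)).
√(V₂²−V₁²) = √(2442² − 526²) = 2384.7 m/s.
h = 0.0304 s × 526 × 2442 / (2 × 2384.7) = 8.19 m.

8.2 m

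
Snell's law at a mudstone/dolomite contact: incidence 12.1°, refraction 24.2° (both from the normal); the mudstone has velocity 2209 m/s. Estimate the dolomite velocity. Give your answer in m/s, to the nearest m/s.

sin 12.1° = 0.2096; sin 24.2° = 0.4099.
V₂ = V₁·(sin θ₂/sin θ₁) = 2209·(0.4099/0.2096) = 4319.85 m/s.

4320 m/s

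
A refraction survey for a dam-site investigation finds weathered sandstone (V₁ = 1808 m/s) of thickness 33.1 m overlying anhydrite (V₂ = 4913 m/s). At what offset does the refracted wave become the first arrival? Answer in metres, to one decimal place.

97.4 m

x_cross = 2h·√((V₂+V₁)/(V₂−V₁)).
(V₂+V₁)/(V₂−V₁) = (4913+1808)/(4913−1808) = 2.1646; √ = 1.4712.
x_cross = 2·33.1·1.4712 = 97.40 m.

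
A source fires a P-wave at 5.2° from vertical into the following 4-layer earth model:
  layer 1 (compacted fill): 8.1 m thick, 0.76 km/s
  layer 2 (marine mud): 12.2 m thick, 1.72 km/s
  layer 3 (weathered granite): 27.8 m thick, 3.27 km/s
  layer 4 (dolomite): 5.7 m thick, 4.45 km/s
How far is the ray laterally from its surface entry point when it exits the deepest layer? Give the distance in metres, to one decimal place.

18.6 m

Ray parameter p = sin 5.2° / 0.76 km/s = 1.1925e-01 s/km.
Layer 1: θ = 5.20°; offset = 8.1·tan 5.20° = 0.737 m.
Layer 2: sin θ = p·1.72 = 0.2051 → θ = 11.84°; offset = 12.2·tan 11.84° = 2.557 m.
Layer 3: sin θ = p·3.27 = 0.3900 → θ = 22.95°; offset = 27.8·tan 22.95° = 11.773 m.
Layer 4: sin θ = p·4.45 = 0.5307 → θ = 32.05°; offset = 5.7·tan 32.05° = 3.569 m.
Σ offsets = 18.636 m.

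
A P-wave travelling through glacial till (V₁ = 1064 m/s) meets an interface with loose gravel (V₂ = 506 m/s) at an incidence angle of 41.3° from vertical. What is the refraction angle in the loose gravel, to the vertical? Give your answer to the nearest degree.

sin θ₁/V₁ = sin θ₂/V₂ ⇒ sin θ₂ = 506·sin 41.3°/1064 = 506·0.6600/1064 = 0.3139.
θ₂ = arcsin 0.3139 = 18.29° from the normal.

18°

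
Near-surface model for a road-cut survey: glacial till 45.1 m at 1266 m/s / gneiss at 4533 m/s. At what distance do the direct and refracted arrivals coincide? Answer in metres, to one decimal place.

θ_c = arcsin(1266/4533) = 16.22°, so cos θ_c = 0.9602 and tᵢ = 2h cos θ_c/V₁ = 0.0684 s.
At crossover x/V₁ = x/V₂ + tᵢ ⇒ x = tᵢ/(1/V₁ − 1/V₂) = 0.06841/(7.8989e-04 − 2.2060e-04) = 120.17 m.

120.2 m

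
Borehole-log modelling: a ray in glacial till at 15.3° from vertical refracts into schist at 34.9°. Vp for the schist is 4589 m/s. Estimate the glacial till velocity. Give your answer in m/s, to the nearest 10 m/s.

2120 m/s

sin 15.3° = 0.2639; sin 34.9° = 0.5721.
V₁ = V₂·(sin θ₁/sin θ₂) = 4589·(0.2639/0.5721) = 2116.44 m/s.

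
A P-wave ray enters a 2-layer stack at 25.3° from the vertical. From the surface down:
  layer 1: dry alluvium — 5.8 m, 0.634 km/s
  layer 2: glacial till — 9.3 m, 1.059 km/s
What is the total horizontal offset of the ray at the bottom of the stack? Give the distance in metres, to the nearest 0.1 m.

12.2 m

Apply Snell's law at each interface; in layer i the horizontal offset is hᵢ·tan θᵢ.
Layer 1: θ = 25.30°; offset = 5.8·tan 25.30° = 2.742 m.
Layer 2: sin θ = 1.059·sin 25.3°/0.634 = 0.7138, θ = 45.55°; offset = 9.3·tan 45.55° = 9.480 m.
Σ offsets = 12.221 m.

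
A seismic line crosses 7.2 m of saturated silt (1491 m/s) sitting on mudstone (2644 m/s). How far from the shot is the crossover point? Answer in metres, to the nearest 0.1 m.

x_cross = 2h·√((V₂+V₁)/(V₂−V₁)).
(V₂+V₁)/(V₂−V₁) = (2644+1491)/(2644−1491) = 3.5863; √ = 1.8938.
x_cross = 2·7.2·1.8938 = 27.27 m.

27.3 m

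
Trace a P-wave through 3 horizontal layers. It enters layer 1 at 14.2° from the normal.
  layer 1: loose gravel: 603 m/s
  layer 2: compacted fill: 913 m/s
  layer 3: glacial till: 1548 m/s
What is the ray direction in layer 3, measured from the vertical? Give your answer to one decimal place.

Snell's law across each interface conserves sin θ / V, so sin θ_3 = V_3·sin θ₁/V₁.
sin θ_3 = 1548 × sin 14.2° / 603 = 0.6297.
θ_3 = 39.03° from the vertical.

39.0°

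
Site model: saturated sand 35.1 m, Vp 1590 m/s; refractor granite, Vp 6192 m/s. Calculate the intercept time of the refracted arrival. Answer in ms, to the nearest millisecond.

tᵢ = 2h·√(V₂²−V₁²)/(V₁V₂).
√(V₂²−V₁²) = √(6192²−1590²) = 5984.4 m/s.
tᵢ = 2·35.1·5984.4/(1590·6192) = 0.04267 s.

43 ms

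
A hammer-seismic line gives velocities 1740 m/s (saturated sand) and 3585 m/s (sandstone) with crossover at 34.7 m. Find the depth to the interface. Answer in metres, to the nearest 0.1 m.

h = (x_cross/2)·√((V₂−V₁)/(V₂+V₁)).
(V₂−V₁)/(V₂+V₁) = (3585−1740)/(3585+1740) = 0.3465; √ = 0.5886.
h = (34.7/2)·0.5886 = 10.21 m.

10.2 m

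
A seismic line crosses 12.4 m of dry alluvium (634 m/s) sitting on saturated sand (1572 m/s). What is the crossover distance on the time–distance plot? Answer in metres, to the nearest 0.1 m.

θ_c = arcsin(634/1572) = 23.79°, so cos θ_c = 0.9151 and tᵢ = 2h cos θ_c/V₁ = 0.0358 s.
At crossover x/V₁ = x/V₂ + tᵢ ⇒ x = tᵢ/(1/V₁ − 1/V₂) = 0.03579/(1.5773e-03 − 6.3613e-04) = 38.03 m.

38.0 m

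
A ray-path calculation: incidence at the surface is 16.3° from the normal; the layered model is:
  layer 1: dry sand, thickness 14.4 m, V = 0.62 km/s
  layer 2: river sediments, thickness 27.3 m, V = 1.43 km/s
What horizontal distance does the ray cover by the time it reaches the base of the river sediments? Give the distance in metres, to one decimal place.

27.4 m

Apply Snell's law at each interface; in layer i the horizontal offset is hᵢ·tan θᵢ.
Layer 1: θ = 16.30°; offset = 14.4·tan 16.30° = 4.211 m.
Layer 2: sin θ = 1.43·sin 16.3°/0.62 = 0.6473, θ = 40.34°; offset = 27.3·tan 40.34° = 23.186 m.
Summing the layer offsets gives 27.397 m.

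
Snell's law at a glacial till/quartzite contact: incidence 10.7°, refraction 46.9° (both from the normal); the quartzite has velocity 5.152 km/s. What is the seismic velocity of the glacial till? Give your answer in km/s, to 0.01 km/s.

1.31 km/s

Snell's law: sin 10.7°/V₁ = sin 46.9°/V₂.
V₁ = V₂·sin 10.7°/sin 46.9° = 5.152 × 0.2543 = 1.31 km/s.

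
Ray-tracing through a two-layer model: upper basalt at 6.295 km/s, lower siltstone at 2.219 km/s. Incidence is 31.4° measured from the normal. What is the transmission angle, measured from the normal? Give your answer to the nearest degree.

Snell's law: sin θ₂ = (V₂/V₁)·sin θ₁ = (2.219/6.295)·sin 31.4° = 0.1837.
θ₂ = arcsin 0.1837 = 10.58° from the normal.

11°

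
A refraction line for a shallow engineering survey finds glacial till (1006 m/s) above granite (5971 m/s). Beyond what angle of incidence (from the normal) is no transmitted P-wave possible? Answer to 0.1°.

9.7°

At critical incidence the refracted ray runs along the interface (θ₂ = 90°), so sin θ_c = V₁/V₂.
θ_c = arcsin(1006/5971) = arcsin 0.1685 = 9.70°.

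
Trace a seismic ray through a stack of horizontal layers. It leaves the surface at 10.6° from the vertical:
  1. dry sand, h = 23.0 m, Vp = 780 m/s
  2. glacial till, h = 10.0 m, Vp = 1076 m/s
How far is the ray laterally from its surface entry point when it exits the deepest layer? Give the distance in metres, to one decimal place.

6.9 m

p = sin θ₁/V₁ = sin 10.6°/780 = 2.3584e-04 s/m is conserved through the stack.
Layer 1: θ = 10.60°; offset = 23.0·tan 10.60° = 4.304 m.
Layer 2: sin θ = p·1076 = 0.2538 → θ = 14.70°; offset = 10.0·tan 14.70° = 2.623 m.
Total horizontal offset = 6.928 m.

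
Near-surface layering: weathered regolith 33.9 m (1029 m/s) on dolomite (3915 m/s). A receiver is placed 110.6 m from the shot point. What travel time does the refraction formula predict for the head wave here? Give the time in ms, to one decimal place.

91.8 ms

t = x/V₂ + 2h·√(V₂²−V₁²)/(V₁V₂).
√(V₂²−V₁²) = √(3915²−1029²) = 3777.4 m/s; delay term = 2·33.9·3777.4/(1029·3915) = 0.06357 s.
t = 110.6/3915 + 0.06357 = 0.09182 s.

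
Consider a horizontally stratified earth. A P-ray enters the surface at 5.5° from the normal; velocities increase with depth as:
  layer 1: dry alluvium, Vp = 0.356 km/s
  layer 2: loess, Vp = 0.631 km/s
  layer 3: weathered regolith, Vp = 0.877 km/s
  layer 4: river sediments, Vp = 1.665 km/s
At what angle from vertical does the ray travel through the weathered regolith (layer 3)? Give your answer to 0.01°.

Ray parameter p = sin 5.5° / 0.356 = 2.6923e-01 s/km.
sin θ_3 = p·V_3 = 2.6923e-01 × 0.877 = 0.2361.
θ_3 = arcsin 0.2361 = 13.66°.

13.66°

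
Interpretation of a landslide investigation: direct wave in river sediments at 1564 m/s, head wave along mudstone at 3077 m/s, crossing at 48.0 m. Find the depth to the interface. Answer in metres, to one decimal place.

13.7 m

x_cross = 2h·√((V₂+V₁)/(V₂−V₁)) → h = x_cross / (2·√((V₂+V₁)/(V₂−V₁))).
√((V₂+V₁)/(V₂−V₁)) = √((3077+1564)/(3077−1564)) = 1.7514.
h = 48.0 / (2·1.7514) = 13.70 m.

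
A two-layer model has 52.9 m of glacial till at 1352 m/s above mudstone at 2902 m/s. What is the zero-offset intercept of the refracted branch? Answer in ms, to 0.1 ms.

θ_c = arcsin(V₁/V₂) = arcsin(1352/2902) = 27.77°; cos θ_c = 0.8848.
tᵢ = 2h·cos θ_c / V₁ = 2·52.9·0.8848 / 1352 = 0.06924 s.

69.2 ms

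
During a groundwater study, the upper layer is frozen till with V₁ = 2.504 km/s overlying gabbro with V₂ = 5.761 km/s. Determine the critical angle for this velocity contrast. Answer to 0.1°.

Critical incidence: sin θ_c = V₁/V₂ = 2.504/5.761 = 0.4346.
θ_c = arcsin 0.4346 = 25.76°.

25.8°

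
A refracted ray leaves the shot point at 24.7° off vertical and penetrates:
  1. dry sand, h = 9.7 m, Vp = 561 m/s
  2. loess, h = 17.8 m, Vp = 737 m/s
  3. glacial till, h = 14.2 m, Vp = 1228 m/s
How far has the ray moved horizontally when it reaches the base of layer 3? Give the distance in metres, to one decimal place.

Apply Snell's law at each interface; in layer i the horizontal offset is hᵢ·tan θᵢ.
Layer 1: θ = 24.70°; offset = 9.7·tan 24.70° = 4.462 m.
Layer 2: sin θ = 737·sin 24.7°/561 = 0.5490, θ = 33.30°; offset = 17.8·tan 33.30° = 11.691 m.
Layer 3: sin θ = 1228·sin 24.7°/561 = 0.9147, θ = 66.16°; offset = 14.2·tan 66.16° = 32.137 m.
Summing the layer offsets gives 48.290 m.

48.3 m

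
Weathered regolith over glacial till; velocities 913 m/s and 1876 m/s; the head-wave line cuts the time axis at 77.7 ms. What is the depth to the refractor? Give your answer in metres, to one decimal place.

h = tᵢ·V₁·V₂ / (2·√(V₂²−V₁²)).
√(V₂²−V₁²) = √(1876² − 913²) = 1638.8 m/s.
h = 0.0777 s × 913 × 1876 / (2 × 1638.8) = 40.60 m.

40.6 m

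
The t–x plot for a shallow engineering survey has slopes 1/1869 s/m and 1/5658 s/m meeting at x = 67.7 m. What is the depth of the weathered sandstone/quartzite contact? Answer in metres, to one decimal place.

x_cross = 2h·√((V₂+V₁)/(V₂−V₁)) → h = x_cross / (2·√((V₂+V₁)/(V₂−V₁))).
√((V₂+V₁)/(V₂−V₁)) = √((5658+1869)/(5658−1869)) = 1.4094.
h = 67.7 / (2·1.4094) = 24.02 m.

24.0 m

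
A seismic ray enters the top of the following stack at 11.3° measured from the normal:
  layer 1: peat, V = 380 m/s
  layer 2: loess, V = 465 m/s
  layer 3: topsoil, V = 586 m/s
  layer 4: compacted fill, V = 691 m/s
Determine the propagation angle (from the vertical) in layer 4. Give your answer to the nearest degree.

21°

Ray parameter p = sin 11.3° / 380 = 5.1565e-04 s/m.
sin θ_4 = p·V_4 = 5.1565e-04 × 691 = 0.3563.
θ_4 = 20.87° from the vertical.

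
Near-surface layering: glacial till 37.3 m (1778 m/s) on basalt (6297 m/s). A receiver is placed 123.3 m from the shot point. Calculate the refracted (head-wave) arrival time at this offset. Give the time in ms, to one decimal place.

59.8 ms

θ_c = arcsin(V₁/V₂) = arcsin(1778/6297) = 16.40°, cos θ_c = 0.9593.
Intercept time tᵢ = 2h cos θ_c / V₁ = 2·37.3·0.9593/1778 = 0.04025 s.
t = x/V₂ + tᵢ = 123.3/6297 + 0.04025 = 0.05983 s.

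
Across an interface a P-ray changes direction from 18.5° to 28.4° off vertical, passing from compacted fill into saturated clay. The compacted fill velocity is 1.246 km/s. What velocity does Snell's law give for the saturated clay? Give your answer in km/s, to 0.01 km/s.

1.87 km/s

Snell's law: sin 18.5°/V₁ = sin 28.4°/V₂.
V₂ = V₁·sin 28.4°/sin 18.5° = 1.246 × 1.4990 = 1.87 km/s.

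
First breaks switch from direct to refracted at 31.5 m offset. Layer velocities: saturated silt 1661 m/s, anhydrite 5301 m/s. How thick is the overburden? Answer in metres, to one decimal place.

x_cross = 2h·√((V₂+V₁)/(V₂−V₁)) → h = x_cross / (2·√((V₂+V₁)/(V₂−V₁))).
√((V₂+V₁)/(V₂−V₁)) = √((5301+1661)/(5301−1661)) = 1.3830.
h = 31.5 / (2·1.3830) = 11.39 m.

11.4 m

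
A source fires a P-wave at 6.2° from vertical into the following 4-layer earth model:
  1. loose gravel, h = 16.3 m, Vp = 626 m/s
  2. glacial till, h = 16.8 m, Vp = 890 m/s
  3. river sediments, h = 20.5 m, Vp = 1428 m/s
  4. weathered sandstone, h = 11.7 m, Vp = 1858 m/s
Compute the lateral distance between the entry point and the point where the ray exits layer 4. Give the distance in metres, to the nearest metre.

14 m

Apply Snell's law at each interface; in layer i the horizontal offset is hᵢ·tan θᵢ.
Layer 1: θ = 6.20°; offset = 16.3·tan 6.20° = 1.771 m.
Layer 2: sin θ = 890·sin 6.2°/626 = 0.1535, θ = 8.83°; offset = 16.8·tan 8.83° = 2.611 m.
Layer 3: sin θ = 1428·sin 6.2°/626 = 0.2464, θ = 14.26°; offset = 20.5·tan 14.26° = 5.211 m.
Layer 4: sin θ = 1858·sin 6.2°/626 = 0.3205, θ = 18.70°; offset = 11.7·tan 18.70° = 3.959 m.
Summing the layer offsets gives 13.552 m.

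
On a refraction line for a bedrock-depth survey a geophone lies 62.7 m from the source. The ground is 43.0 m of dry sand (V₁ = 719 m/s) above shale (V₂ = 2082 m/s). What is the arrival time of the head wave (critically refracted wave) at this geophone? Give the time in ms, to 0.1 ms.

142.4 ms

θ_c = arcsin(V₁/V₂) = arcsin(719/2082) = 20.20°, cos θ_c = 0.9385.
Intercept time tᵢ = 2h cos θ_c / V₁ = 2·43.0·0.9385/719 = 0.11225 s.
t = x/V₂ + tᵢ = 62.7/2082 + 0.11225 = 0.14237 s.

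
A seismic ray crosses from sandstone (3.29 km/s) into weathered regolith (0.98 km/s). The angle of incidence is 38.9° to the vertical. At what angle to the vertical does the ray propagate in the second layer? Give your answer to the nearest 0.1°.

10.8°

Snell's law: sin θ₂ = (V₂/V₁)·sin θ₁ = (0.98/3.29)·sin 38.9° = 0.1871.
θ₂ = sin⁻¹(0.1871) = 10.78° (from vertical).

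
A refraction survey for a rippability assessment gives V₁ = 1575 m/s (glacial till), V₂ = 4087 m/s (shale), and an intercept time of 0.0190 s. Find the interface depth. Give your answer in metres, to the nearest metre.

16 m

θ_c = arcsin(1575/4087) = 22.67°; cos θ_c = 0.9228.
tᵢ = 2h cos θ_c/V₁ ⇒ h = tᵢ·V₁/(2 cos θ_c) = 0.019·1575/(2·0.9228) = 16.21 m.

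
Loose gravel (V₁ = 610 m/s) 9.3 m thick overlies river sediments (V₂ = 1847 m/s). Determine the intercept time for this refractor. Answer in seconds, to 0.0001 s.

0.0288 s

θ_c = arcsin(V₁/V₂) = arcsin(610/1847) = 19.28°; cos θ_c = 0.9439.
tᵢ = 2h·cos θ_c / V₁ = 2·9.3·0.9439 / 610 = 0.02878 s.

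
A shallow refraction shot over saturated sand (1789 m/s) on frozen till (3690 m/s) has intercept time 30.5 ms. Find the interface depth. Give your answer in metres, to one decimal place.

h = tᵢ·V₁·V₂ / (2·√(V₂²−V₁²)).
√(V₂²−V₁²) = √(3690² − 1789²) = 3227.3 m/s.
h = 0.0305 s × 1789 × 3690 / (2 × 3227.3) = 31.19 m.

31.2 m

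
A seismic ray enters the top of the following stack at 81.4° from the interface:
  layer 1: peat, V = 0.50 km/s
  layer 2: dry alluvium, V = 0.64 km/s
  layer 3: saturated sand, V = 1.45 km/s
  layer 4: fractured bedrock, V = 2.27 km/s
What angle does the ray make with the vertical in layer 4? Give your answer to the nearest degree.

43°

From the normal: θ₁ = 90° − 81.4° = 8.6°.
Snell's law across each interface conserves sin θ / V, so sin θ_4 = V_4·sin θ₁/V₁.
sin θ_4 = 2.27 × sin 8.6° / 0.50 = 0.6789.
θ_4 = arcsin 0.6789 = 42.76°.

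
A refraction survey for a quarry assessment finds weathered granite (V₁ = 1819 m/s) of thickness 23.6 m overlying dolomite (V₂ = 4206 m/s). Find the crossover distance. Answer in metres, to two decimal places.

74.99 m

θ_c = arcsin(1819/4206) = 25.62°, so cos θ_c = 0.9016 and tᵢ = 2h cos θ_c/V₁ = 0.0234 s.
At crossover x/V₁ = x/V₂ + tᵢ ⇒ x = tᵢ/(1/V₁ − 1/V₂) = 0.02340/(5.4975e-04 − 2.3776e-04) = 74.99 m.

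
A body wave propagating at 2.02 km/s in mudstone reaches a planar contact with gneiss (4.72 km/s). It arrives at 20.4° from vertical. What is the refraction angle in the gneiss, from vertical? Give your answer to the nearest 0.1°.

sin θ₁/V₁ = sin θ₂/V₂ ⇒ sin θ₂ = 4.72·sin 20.4°/2.02 = 4.72·0.3486/2.02 = 0.8145.
θ₂ = arcsin 0.8145 = 54.54° from the normal.

54.5°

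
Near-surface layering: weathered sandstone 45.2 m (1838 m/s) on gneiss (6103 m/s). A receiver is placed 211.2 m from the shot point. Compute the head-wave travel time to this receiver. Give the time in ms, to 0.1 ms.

θ_c = arcsin(V₁/V₂) = arcsin(1838/6103) = 17.53°, cos θ_c = 0.9536.
Intercept time tᵢ = 2h cos θ_c / V₁ = 2·45.2·0.9536/1838 = 0.04690 s.
t = x/V₂ + tᵢ = 211.2/6103 + 0.04690 = 0.08151 s.

81.5 ms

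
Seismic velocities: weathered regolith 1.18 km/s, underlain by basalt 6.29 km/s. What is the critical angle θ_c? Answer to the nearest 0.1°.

10.8°

At critical incidence the refracted ray runs along the interface (θ₂ = 90°), so sin θ_c = V₁/V₂.
θ_c = arcsin(1.18/6.29) = arcsin 0.1876 = 10.81°.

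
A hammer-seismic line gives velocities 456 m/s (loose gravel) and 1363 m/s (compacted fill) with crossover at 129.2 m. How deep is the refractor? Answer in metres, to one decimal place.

x_cross = 2h·√((V₂+V₁)/(V₂−V₁)) → h = x_cross / (2·√((V₂+V₁)/(V₂−V₁))).
√((V₂+V₁)/(V₂−V₁)) = √((1363+456)/(1363−456)) = 1.4162.
h = 129.2 / (2·1.4162) = 45.62 m.

45.6 m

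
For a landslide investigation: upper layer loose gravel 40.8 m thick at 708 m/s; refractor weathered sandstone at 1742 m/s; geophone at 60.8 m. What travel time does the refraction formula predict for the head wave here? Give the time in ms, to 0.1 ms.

θ_c = arcsin(V₁/V₂) = arcsin(708/1742) = 23.98°, cos θ_c = 0.9137.
Intercept time tᵢ = 2h cos θ_c / V₁ = 2·40.8·0.9137/708 = 0.10531 s.
t = x/V₂ + tᵢ = 60.8/1742 + 0.10531 = 0.14021 s.

140.2 ms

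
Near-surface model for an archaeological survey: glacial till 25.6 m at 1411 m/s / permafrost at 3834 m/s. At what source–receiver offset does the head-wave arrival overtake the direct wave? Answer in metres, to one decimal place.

x_cross = 2h·√((V₂+V₁)/(V₂−V₁)).
(V₂+V₁)/(V₂−V₁) = (3834+1411)/(3834−1411) = 2.1647; √ = 1.4713.
x_cross = 2·25.6·1.4713 = 75.33 m.

75.3 m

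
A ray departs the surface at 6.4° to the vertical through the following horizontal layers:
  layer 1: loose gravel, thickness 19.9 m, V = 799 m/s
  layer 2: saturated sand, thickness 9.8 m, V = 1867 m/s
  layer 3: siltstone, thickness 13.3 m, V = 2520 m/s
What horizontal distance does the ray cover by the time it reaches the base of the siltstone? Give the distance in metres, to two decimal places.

9.87 m

Apply Snell's law at each interface; in layer i the horizontal offset is hᵢ·tan θᵢ.
Layer 1: θ = 6.40°; offset = 19.9·tan 6.40° = 2.2321 m.
Layer 2: sin θ = 1867·sin 6.4°/799 = 0.2605, θ = 15.10°; offset = 9.8·tan 15.10° = 2.6438 m.
Layer 3: sin θ = 2520·sin 6.4°/799 = 0.3516, θ = 20.58°; offset = 13.3·tan 20.58° = 4.9947 m.
Summing the layer offsets gives 9.8707 m.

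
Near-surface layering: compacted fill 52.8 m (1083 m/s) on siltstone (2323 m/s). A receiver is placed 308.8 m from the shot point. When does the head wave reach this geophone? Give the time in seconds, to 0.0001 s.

t = x/V₂ + 2h·√(V₂²−V₁²)/(V₁V₂).
√(V₂²−V₁²) = √(2323²−1083²) = 2055.1 m/s; delay term = 2·52.8·2055.1/(1083·2323) = 0.08626 s.
t = 308.8/2323 + 0.08626 = 0.21919 s.

0.2192 s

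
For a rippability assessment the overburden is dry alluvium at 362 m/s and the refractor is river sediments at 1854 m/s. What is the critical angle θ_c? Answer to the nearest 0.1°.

Critical incidence: sin θ_c = V₁/V₂ = 362/1854 = 0.1953.
θ_c = arcsin 0.1953 = 11.26°.

11.3°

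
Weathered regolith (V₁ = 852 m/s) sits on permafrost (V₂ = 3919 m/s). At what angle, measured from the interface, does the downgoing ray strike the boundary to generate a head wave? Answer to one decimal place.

At critical incidence the refracted ray runs along the interface (θ₂ = 90°), so sin θ_c = V₁/V₂.
θ_c = arcsin(852/3919) = arcsin 0.2174 = 12.56°.
Measured from the interface: 90° − 12.56° = 77.44°.

77.4°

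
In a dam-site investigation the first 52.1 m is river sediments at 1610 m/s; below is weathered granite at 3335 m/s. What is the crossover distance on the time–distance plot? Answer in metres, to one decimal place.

176.4 m

θ_c = arcsin(1610/3335) = 28.87°, so cos θ_c = 0.8758 and tᵢ = 2h cos θ_c/V₁ = 0.0567 s.
At crossover x/V₁ = x/V₂ + tᵢ ⇒ x = tᵢ/(1/V₁ − 1/V₂) = 0.05668/(6.2112e-04 − 2.9985e-04) = 176.42 m.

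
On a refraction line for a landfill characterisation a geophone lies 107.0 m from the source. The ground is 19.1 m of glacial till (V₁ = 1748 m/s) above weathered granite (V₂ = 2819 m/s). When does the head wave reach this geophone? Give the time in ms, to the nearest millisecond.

θ_c = arcsin(V₁/V₂) = arcsin(1748/2819) = 38.32°, cos θ_c = 0.7845.
Intercept time tᵢ = 2h cos θ_c / V₁ = 2·19.1·0.7845/1748 = 0.01714 s.
t = x/V₂ + tᵢ = 107.0/2819 + 0.01714 = 0.05510 s.

55 ms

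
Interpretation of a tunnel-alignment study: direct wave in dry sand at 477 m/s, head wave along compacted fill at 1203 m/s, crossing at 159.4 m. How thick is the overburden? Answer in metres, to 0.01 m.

x_cross = 2h·√((V₂+V₁)/(V₂−V₁)) → h = x_cross / (2·√((V₂+V₁)/(V₂−V₁))).
√((V₂+V₁)/(V₂−V₁)) = √((1203+477)/(1203−477)) = 1.5212.
h = 159.4 / (2·1.5212) = 52.39 m.

52.39 m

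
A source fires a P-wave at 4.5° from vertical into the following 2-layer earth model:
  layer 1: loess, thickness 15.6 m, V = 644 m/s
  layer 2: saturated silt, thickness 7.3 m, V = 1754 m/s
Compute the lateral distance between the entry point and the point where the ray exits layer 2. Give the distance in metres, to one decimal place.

Apply Snell's law at each interface; in layer i the horizontal offset is hᵢ·tan θᵢ.
Layer 1: θ = 4.50°; offset = 15.6·tan 4.50° = 1.228 m.
Layer 2: sin θ = 1754·sin 4.5°/644 = 0.2137, θ = 12.34°; offset = 7.3·tan 12.34° = 1.597 m.
Summing the layer offsets gives 2.825 m.

2.8 m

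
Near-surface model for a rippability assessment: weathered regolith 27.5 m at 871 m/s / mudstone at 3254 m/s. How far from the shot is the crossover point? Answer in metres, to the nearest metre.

θ_c = arcsin(871/3254) = 15.53°, so cos θ_c = 0.9635 and tᵢ = 2h cos θ_c/V₁ = 0.0608 s.
At crossover x/V₁ = x/V₂ + tᵢ ⇒ x = tᵢ/(1/V₁ − 1/V₂) = 0.06084/(1.1481e-03 − 3.0731e-04) = 72.36 m.

72 m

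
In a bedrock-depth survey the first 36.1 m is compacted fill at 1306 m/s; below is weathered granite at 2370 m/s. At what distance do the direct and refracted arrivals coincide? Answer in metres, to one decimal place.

θ_c = arcsin(1306/2370) = 33.44°, so cos θ_c = 0.8345 and tᵢ = 2h cos θ_c/V₁ = 0.0461 s.
At crossover x/V₁ = x/V₂ + tᵢ ⇒ x = tᵢ/(1/V₁ − 1/V₂) = 0.04613/(7.6570e-04 − 4.2194e-04) = 134.20 m.

134.2 m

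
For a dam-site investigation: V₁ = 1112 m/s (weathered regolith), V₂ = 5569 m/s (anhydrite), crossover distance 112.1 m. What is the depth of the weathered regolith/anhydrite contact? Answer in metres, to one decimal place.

x_cross = 2h·√((V₂+V₁)/(V₂−V₁)) → h = x_cross / (2·√((V₂+V₁)/(V₂−V₁))).
√((V₂+V₁)/(V₂−V₁)) = √((5569+1112)/(5569−1112)) = 1.2243.
h = 112.1 / (2·1.2243) = 45.78 m.

45.8 m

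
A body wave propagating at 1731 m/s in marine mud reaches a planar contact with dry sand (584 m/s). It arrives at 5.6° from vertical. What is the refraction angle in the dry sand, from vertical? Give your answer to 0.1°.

Snell's law: sin θ₂ = (V₂/V₁)·sin θ₁ = (584/1731)·sin 5.6° = 0.0329.
θ₂ = arcsin 0.0329 = 1.89° from the normal.

1.9°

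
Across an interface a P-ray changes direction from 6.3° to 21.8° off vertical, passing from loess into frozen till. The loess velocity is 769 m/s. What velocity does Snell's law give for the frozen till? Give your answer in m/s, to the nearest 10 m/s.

2600 m/s

Snell's law: sin 6.3°/V₁ = sin 21.8°/V₂.
V₂ = V₁·sin 21.8°/sin 6.3° = 769 × 3.3842 = 2602.48 m/s.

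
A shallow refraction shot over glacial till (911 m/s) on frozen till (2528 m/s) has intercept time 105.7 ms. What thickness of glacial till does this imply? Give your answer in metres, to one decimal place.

51.6 m

θ_c = arcsin(911/2528) = 21.12°; cos θ_c = 0.9328.
tᵢ = 2h cos θ_c/V₁ ⇒ h = tᵢ·V₁/(2 cos θ_c) = 0.1057·911/(2·0.9328) = 51.61 m.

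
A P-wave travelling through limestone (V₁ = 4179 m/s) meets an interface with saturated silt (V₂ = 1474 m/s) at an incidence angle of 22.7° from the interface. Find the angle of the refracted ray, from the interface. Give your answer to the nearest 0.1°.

Convert to the normal: θ₁ = 90° − 22.7° = 67.3°.
sin θ₁/V₁ = sin θ₂/V₂ ⇒ sin θ₂ = 1474·sin 67.3°/4179 = 1474·0.9225/4179 = 0.3254.
θ₂ = sin⁻¹(0.3254) = 18.99° (from vertical).
From the interface: 90° − 18.99° = 71.01°.

71.0°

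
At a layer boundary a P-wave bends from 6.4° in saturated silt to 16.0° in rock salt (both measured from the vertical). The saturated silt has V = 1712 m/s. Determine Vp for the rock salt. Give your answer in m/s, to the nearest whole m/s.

4233 m/s

sin 6.4° = 0.1115; sin 16.0° = 0.2756.
V₂ = V₁·(sin θ₂/sin θ₁) = 1712·(0.2756/0.1115) = 4233.39 m/s.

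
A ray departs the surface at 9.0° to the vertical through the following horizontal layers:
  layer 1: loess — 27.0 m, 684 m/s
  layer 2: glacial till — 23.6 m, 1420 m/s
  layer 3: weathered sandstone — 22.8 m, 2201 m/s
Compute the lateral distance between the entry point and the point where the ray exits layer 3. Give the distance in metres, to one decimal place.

Ray parameter p = sin 9.0° / 684 m/s = 2.2871e-04 s/m.
Layer 1: θ = 9.00°; offset = 27.0·tan 9.00° = 4.276 m.
Layer 2: sin θ = p·1420 = 0.3248 → θ = 18.95°; offset = 23.6·tan 18.95° = 8.104 m.
Layer 3: sin θ = p·2201 = 0.5034 → θ = 30.22°; offset = 22.8·tan 30.22° = 13.283 m.
Summing the layer offsets gives 25.663 m.

25.7 m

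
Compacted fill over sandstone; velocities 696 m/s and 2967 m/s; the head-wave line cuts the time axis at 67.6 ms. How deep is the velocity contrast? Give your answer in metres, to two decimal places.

24.20 m

h = tᵢ·V₁·V₂ / (2·√(V₂²−V₁²)).
√(V₂²−V₁²) = √(2967² − 696²) = 2884.2 m/s.
h = 0.0676 s × 696 × 2967 / (2 × 2884.2) = 24.20 m.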